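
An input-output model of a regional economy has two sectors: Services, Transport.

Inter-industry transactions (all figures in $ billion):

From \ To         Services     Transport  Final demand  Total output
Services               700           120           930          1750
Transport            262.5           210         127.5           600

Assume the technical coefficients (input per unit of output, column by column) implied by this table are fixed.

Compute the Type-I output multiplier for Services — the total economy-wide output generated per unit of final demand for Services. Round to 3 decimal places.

Technical coefficients a_ij = z_ij / X_j:
  a_SS = 700/1750 = 0.40, a_TS = 262.5/1750 = 0.15
  a_ST = 120/600 = 0.20, a_TT = 210/600 = 0.35
I − A =
  [   0.60    -0.20]
  [  -0.15     0.65]
det(I−A) = (0.60)(0.65) − (-0.20)(-0.15) = 0.3600
adj(I−A) = [[0.65, 0.20], [0.15, 0.60]]
(I − A)⁻¹ = adj(I−A) / det(I−A) ≈
  [   1.8056     0.5556]
  [   0.4167     1.6667]
The output multiplier for sector j is the column-j sum of the Leontief inverse (I − A)⁻¹ = adj(I−A) / det(I−A).
Column S of adj(I−A): (0.65, 0.15); det(I−A) = 0.3600.
m_S = (0.65 + 0.15) / 0.3600 = 0.80 / 0.3600 ≈ 2.222.

m_S = 2.222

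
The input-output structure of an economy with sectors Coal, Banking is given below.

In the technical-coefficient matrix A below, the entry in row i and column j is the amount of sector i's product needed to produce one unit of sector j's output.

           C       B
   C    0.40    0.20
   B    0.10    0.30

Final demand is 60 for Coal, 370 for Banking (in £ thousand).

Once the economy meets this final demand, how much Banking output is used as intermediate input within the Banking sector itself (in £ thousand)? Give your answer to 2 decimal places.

I − A =
  [   0.60    -0.20]
  [  -0.10     0.70]
det(I−A) = (0.60)(0.70) − (-0.20)(-0.10) = 0.4000
adj(I−A) = [[0.70, 0.20], [0.10, 0.60]]
(I − A)⁻¹ = adj(I−A) / det(I−A) ≈
  [   1.7500     0.5000]
  [   0.2500     1.5000]
First solve x = (I − A)⁻¹ d = adj(I−A)·d / det(I−A); in particular x_B = (0.10·60 + 0.60·370) / 0.4000 = 228.00 / 0.4000 = 570.0000.
Intermediate flow from B to B: z_BB = a_BB · x_B = 0.30 × 228.00 / 0.4000 = 68.40 / 0.4000 = 171.00.

z_BB = 171.00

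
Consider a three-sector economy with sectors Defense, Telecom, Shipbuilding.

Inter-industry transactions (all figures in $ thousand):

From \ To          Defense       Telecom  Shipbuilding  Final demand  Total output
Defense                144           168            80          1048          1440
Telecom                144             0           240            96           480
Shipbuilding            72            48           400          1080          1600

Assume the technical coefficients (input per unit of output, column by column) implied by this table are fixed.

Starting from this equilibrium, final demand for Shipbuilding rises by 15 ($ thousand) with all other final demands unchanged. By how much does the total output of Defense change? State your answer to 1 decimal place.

Technical coefficients a_ij = z_ij / X_j:
  a_11 = 144/1440 = 0.10, a_21 = 144/1440 = 0.10, a_31 = 72/1440 = 0.05
  a_12 = 168/480 = 0.35, a_22 = 0/480 = 0.00, a_32 = 48/480 = 0.10
  a_13 = 80/1600 = 0.05, a_23 = 240/1600 = 0.15, a_33 = 400/1600 = 0.25
I − A =
  [   0.90    -0.35    -0.05]
  [  -0.10     1.00    -0.15]
  [  -0.05    -0.10     0.75]
Cofactors of I−A, C_ij = (−1)^(i+j)·(minor ij) (rows/columns in the sector order above):
  C_11 = (1.00)(0.75) − (-0.15)(-0.10) = 0.7350
  C_12 = −[(-0.10)(0.75) − (-0.15)(-0.05)] = 0.0825
  C_13 = (-0.10)(-0.10) − (1.00)(-0.05) = 0.0600
  C_21 = −[(-0.35)(0.75) − (-0.05)(-0.10)] = 0.2675
  C_22 = (0.90)(0.75) − (-0.05)(-0.05) = 0.6725
  C_23 = −[(0.90)(-0.10) − (-0.35)(-0.05)] = 0.1075
  C_31 = (-0.35)(-0.15) − (-0.05)(1.00) = 0.1025
  C_32 = −[(0.90)(-0.15) − (-0.05)(-0.10)] = 0.1400
  C_33 = (0.90)(1.00) − (-0.35)(-0.10) = 0.8650
det(I−A) = Σ_j (I−A)_1j·C_1j = (0.90)(0.7350) + (-0.35)(0.0825) + (-0.05)(0.0600) = 0.629625
adj(I−A) = Cᵀ =
  [ 0.7350   0.2675   0.1025]
  [ 0.0825   0.6725   0.1400]
  [ 0.0600   0.1075   0.8650]
(I − A)⁻¹ = adj(I−A) / det(I−A) ≈
  [   1.1674     0.4249     0.1628]
  [   0.1310     1.0681     0.2224]
  [   0.0953     0.1707     1.3738]
Δx = (I − A)⁻¹ Δd with Δd having +15 in the Shipbuilding component and 0 elsewhere.
So Δx_1 = L_13 · (+15), where L_13 = adj(I−A)_13 / det(I−A) = 0.1025 / 0.629625.
Δx_1 = 0.1025 × (+15) / 0.629625 = 1.5375 / 0.629625 ≈ 2.4.

Δx_1 = 2.4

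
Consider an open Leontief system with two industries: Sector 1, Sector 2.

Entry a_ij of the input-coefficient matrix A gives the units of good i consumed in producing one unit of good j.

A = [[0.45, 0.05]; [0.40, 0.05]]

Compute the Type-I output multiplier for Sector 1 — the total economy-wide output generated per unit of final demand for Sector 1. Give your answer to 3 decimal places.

I − A =
  [   0.55    -0.05]
  [  -0.40     0.95]
det(I−A) = (0.55)(0.95) − (-0.05)(-0.40) = 0.5025
adj(I−A) = [[0.95, 0.05], [0.40, 0.55]]
(I − A)⁻¹ = adj(I−A) / det(I−A) ≈
  [   1.8905     0.0995]
  [   0.7960     1.0945]
The output multiplier for sector j is the column-j sum of the Leontief inverse (I − A)⁻¹ = adj(I−A) / det(I−A).
Column 1 of adj(I−A): (0.95, 0.40); det(I−A) = 0.5025.
m_1 = (0.95 + 0.40) / 0.5025 = 1.35 / 0.5025 ≈ 2.687.

m_1 = 2.687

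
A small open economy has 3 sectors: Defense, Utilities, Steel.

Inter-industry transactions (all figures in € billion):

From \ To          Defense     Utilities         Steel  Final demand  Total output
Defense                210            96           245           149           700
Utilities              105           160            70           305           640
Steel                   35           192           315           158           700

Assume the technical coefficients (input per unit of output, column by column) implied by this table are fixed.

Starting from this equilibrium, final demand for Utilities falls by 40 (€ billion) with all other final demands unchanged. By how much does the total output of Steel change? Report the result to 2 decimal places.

Δx_S = -38.54

Technical coefficients a_ij = z_ij / X_j:
  a_DD = 210/700 = 0.30, a_UD = 105/700 = 0.15, a_SD = 35/700 = 0.05
  a_DU = 96/640 = 0.15, a_UU = 160/640 = 0.25, a_SU = 192/640 = 0.30
  a_DS = 245/700 = 0.35, a_US = 70/700 = 0.10, a_SS = 315/700 = 0.45
I − A =
  [   0.70    -0.15    -0.35]
  [  -0.15     0.75    -0.10]
  [  -0.05    -0.30     0.55]
Cofactors of I−A, C_ij = (−1)^(i+j)·(minor ij) (rows/columns in the sector order above):
  C_11 = (0.75)(0.55) − (-0.10)(-0.30) = 0.3825
  C_12 = −[(-0.15)(0.55) − (-0.10)(-0.05)] = 0.0875
  C_13 = (-0.15)(-0.30) − (0.75)(-0.05) = 0.0825
  C_21 = −[(-0.15)(0.55) − (-0.35)(-0.30)] = 0.1875
  C_22 = (0.70)(0.55) − (-0.35)(-0.05) = 0.3675
  C_23 = −[(0.70)(-0.30) − (-0.15)(-0.05)] = 0.2175
  C_31 = (-0.15)(-0.10) − (-0.35)(0.75) = 0.2775
  C_32 = −[(0.70)(-0.10) − (-0.35)(-0.15)] = 0.1225
  C_33 = (0.70)(0.75) − (-0.15)(-0.15) = 0.5025
det(I−A) = Σ_j (I−A)_1j·C_1j = (0.70)(0.3825) + (-0.15)(0.0875) + (-0.35)(0.0825) = 0.22575
adj(I−A) = Cᵀ =
  [ 0.3825   0.1875   0.2775]
  [ 0.0875   0.3675   0.1225]
  [ 0.0825   0.2175   0.5025]
(I − A)⁻¹ = adj(I−A) / det(I−A) ≈
  [   1.6944     0.8306     1.2292]
  [   0.3876     1.6279     0.5426]
  [   0.3654     0.9635     2.2259]
Δx = (I − A)⁻¹ Δd with Δd having -40 in the Utilities component and 0 elsewhere.
So Δx_S = L_SU · (-40), where L_SU = adj(I−A)_SU / det(I−A) = 0.2175 / 0.22575.
Δx_S = 0.2175 × (-40) / 0.22575 = -8.70 / 0.22575 ≈ -38.54.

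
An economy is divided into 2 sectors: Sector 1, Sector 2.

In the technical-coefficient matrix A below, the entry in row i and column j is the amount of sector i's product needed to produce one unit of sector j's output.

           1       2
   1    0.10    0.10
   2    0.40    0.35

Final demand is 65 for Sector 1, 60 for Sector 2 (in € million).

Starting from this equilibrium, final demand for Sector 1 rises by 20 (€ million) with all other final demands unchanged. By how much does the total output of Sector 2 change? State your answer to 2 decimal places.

I − A =
  [   0.90    -0.10]
  [  -0.40     0.65]
det(I−A) = (0.90)(0.65) − (-0.10)(-0.40) = 0.5450
adj(I−A) = [[0.65, 0.10], [0.40, 0.90]]
(I − A)⁻¹ = adj(I−A) / det(I−A) ≈
  [   1.1927     0.1835]
  [   0.7339     1.6514]
Δx = (I − A)⁻¹ Δd with Δd having +20 in the Sector 1 component and 0 elsewhere.
So Δx_2 = L_21 · (+20), where L_21 = adj(I−A)_21 / det(I−A) = 0.40 / 0.5450.
Δx_2 = 0.40 × (+20) / 0.5450 = 8.00 / 0.5450 ≈ 14.68.

Δx_2 = 14.68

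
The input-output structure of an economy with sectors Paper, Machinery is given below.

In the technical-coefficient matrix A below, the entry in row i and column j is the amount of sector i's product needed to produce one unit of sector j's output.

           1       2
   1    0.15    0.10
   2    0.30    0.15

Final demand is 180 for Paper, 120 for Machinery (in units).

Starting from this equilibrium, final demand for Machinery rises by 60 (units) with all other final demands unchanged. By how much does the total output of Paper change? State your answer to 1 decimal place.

I − A =
  [   0.85    -0.10]
  [  -0.30     0.85]
det(I−A) = (0.85)(0.85) − (-0.10)(-0.30) = 0.6925
adj(I−A) = [[0.85, 0.10], [0.30, 0.85]]
(I − A)⁻¹ = adj(I−A) / det(I−A) ≈
  [   1.2274     0.1444]
  [   0.4332     1.2274]
Δx = (I − A)⁻¹ Δd with Δd having +60 in the Machinery component and 0 elsewhere.
So Δx_1 = L_12 · (+60), where L_12 = adj(I−A)_12 / det(I−A) = 0.10 / 0.6925.
Δx_1 = 0.10 × (+60) / 0.6925 = 6.00 / 0.6925 ≈ 8.7.

Δx_1 = 8.7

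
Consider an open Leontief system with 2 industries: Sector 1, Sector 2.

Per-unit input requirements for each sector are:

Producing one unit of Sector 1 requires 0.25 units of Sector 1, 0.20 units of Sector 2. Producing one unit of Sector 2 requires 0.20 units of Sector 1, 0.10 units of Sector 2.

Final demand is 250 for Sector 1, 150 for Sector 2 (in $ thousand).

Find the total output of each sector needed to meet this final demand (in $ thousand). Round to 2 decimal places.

x_1 = 401.57, x_2 = 255.91

I − A =
  [   0.75    -0.20]
  [  -0.20     0.90]
det(I−A) = (0.75)(0.90) − (-0.20)(-0.20) = 0.6350
adj(I−A) = [[0.90, 0.20], [0.20, 0.75]]
(I − A)⁻¹ = adj(I−A) / det(I−A) ≈
  [   1.4173     0.3150]
  [   0.3150     1.1811]
x = (I − A)⁻¹ d = adj(I−A)·d / det(I−A), with det(I−A) = 0.6350:
  x_1 = (0.90·250 + 0.20·150) / 0.6350 = 255.00 / 0.6350 ≈ 401.57
  x_2 = (0.20·250 + 0.75·150) / 0.6350 = 162.50 / 0.6350 ≈ 255.91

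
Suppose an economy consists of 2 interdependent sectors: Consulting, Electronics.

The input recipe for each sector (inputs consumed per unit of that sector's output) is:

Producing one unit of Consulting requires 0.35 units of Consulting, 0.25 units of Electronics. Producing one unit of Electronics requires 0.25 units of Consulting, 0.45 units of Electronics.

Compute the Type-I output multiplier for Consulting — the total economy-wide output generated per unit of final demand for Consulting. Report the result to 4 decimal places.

I − A =
  [   0.65    -0.25]
  [  -0.25     0.55]
det(I−A) = (0.65)(0.55) − (-0.25)(-0.25) = 0.2950
adj(I−A) = [[0.55, 0.25], [0.25, 0.65]]
(I − A)⁻¹ = adj(I−A) / det(I−A) ≈
  [   1.86441     0.84746]
  [   0.84746     2.20339]
The output multiplier for sector j is the column-j sum of the Leontief inverse (I − A)⁻¹ = adj(I−A) / det(I−A).
Column 1 of adj(I−A): (0.55, 0.25); det(I−A) = 0.2950.
m_1 = (0.55 + 0.25) / 0.2950 = 0.80 / 0.2950 ≈ 2.7119.

m_1 = 2.7119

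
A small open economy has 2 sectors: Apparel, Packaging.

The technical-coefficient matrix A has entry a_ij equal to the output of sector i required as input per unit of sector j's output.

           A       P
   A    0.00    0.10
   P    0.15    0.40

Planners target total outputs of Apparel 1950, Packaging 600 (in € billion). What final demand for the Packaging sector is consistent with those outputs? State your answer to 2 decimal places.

d_P = 67.50

I − A =
  [   1.00    -0.10]
  [  -0.15     0.60]
d = (I − A) x:
  d_A = (+1.00)·1950 + (-0.10)·600 = 1890.00
  d_P = (-0.15)·1950 + (+0.60)·600 = 67.50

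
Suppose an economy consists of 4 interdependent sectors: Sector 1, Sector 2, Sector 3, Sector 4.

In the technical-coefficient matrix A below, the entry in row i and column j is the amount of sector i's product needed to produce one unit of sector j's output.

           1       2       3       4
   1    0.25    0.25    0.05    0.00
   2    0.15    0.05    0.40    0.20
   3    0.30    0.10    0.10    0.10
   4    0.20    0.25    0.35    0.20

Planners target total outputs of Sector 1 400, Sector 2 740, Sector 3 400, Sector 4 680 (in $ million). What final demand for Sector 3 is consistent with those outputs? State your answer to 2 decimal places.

I − A =
  [   0.75    -0.25    -0.05     0.00]
  [  -0.15     0.95    -0.40    -0.20]
  [  -0.30    -0.10     0.90    -0.10]
  [  -0.20    -0.25    -0.35     0.80]
d = (I − A) x:
  d_1 = (+0.75)·400 + (-0.25)·740 + (-0.05)·400 + (+0.00)·680 = 95.00
  d_2 = (-0.15)·400 + (+0.95)·740 + (-0.40)·400 + (-0.20)·680 = 347.00
  d_3 = (-0.30)·400 + (-0.10)·740 + (+0.90)·400 + (-0.10)·680 = 98.00
  d_4 = (-0.20)·400 + (-0.25)·740 + (-0.35)·400 + (+0.80)·680 = 139.00

d_3 = 98.00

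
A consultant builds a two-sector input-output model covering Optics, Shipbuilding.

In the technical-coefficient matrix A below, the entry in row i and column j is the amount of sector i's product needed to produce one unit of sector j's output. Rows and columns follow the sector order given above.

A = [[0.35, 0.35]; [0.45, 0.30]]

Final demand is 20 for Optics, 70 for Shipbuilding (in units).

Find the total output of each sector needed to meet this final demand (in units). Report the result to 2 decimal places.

x_O = 129.41, x_S = 183.19

I − A =
  [   0.65    -0.35]
  [  -0.45     0.70]
det(I−A) = (0.65)(0.70) − (-0.35)(-0.45) = 0.2975
adj(I−A) = [[0.70, 0.35], [0.45, 0.65]]
(I − A)⁻¹ = adj(I−A) / det(I−A) ≈
  [   2.3529     1.1765]
  [   1.5126     2.1849]
x = (I − A)⁻¹ d = adj(I−A)·d / det(I−A), with det(I−A) = 0.2975:
  x_O = (0.70·20 + 0.35·70) / 0.2975 = 38.50 / 0.2975 ≈ 129.41
  x_S = (0.45·20 + 0.65·70) / 0.2975 = 54.50 / 0.2975 ≈ 183.19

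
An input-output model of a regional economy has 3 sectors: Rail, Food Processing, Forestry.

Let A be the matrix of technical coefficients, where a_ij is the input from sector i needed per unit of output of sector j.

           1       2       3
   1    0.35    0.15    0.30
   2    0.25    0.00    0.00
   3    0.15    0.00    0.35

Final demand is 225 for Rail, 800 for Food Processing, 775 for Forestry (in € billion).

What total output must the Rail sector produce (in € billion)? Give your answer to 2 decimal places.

x_1 = 1293.45

I − A =
  [   0.65    -0.15    -0.30]
  [  -0.25     1.00     0.00]
  [  -0.15     0.00     0.65]
Cofactors of I−A, C_ij = (−1)^(i+j)·(minor ij) (rows/columns in the sector order above):
  C_11 = (1.00)(0.65) − (0.00)(0.00) = 0.6500
  C_12 = −[(-0.25)(0.65) − (0.00)(-0.15)] = 0.1625
  C_13 = (-0.25)(0.00) − (1.00)(-0.15) = 0.1500
  C_21 = −[(-0.15)(0.65) − (-0.30)(0.00)] = 0.0975
  C_22 = (0.65)(0.65) − (-0.30)(-0.15) = 0.3775
  C_23 = −[(0.65)(0.00) − (-0.15)(-0.15)] = 0.0225
  C_31 = (-0.15)(0.00) − (-0.30)(1.00) = 0.3000
  C_32 = −[(0.65)(0.00) − (-0.30)(-0.25)] = 0.0750
  C_33 = (0.65)(1.00) − (-0.15)(-0.25) = 0.6125
det(I−A) = Σ_j (I−A)_1j·C_1j = (0.65)(0.6500) + (-0.15)(0.1625) + (-0.30)(0.1500) = 0.353125
adj(I−A) = Cᵀ =
  [ 0.6500   0.0975   0.3000]
  [ 0.1625   0.3775   0.0750]
  [ 0.1500   0.0225   0.6125]
(I − A)⁻¹ = adj(I−A) / det(I−A) ≈
  [   1.8407     0.2761     0.8496]
  [   0.4602     1.0690     0.2124]
  [   0.4248     0.0637     1.7345]
x = (I − A)⁻¹ d = adj(I−A)·d / det(I−A), with det(I−A) = 0.353125:
  x_1 = (0.6500·225 + 0.0975·800 + 0.3000·775) / 0.353125 = 456.75 / 0.353125 ≈ 1293.45
  x_2 = (0.1625·225 + 0.3775·800 + 0.0750·775) / 0.353125 = 396.6875 / 0.353125 ≈ 1123.36
  x_3 = (0.1500·225 + 0.0225·800 + 0.6125·775) / 0.353125 = 526.4375 / 0.353125 ≈ 1490.80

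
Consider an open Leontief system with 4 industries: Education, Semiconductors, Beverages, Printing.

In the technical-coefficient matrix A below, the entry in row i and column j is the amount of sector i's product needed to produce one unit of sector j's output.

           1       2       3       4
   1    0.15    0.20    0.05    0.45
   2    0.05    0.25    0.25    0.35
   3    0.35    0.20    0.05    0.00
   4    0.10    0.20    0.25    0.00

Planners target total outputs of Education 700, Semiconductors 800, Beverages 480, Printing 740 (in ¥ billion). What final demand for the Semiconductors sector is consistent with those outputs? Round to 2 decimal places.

d_2 = 186.00

I − A =
  [   0.85    -0.20    -0.05    -0.45]
  [  -0.05     0.75    -0.25    -0.35]
  [  -0.35    -0.20     0.95     0.00]
  [  -0.10    -0.20    -0.25     1.00]
d = (I − A) x:
  d_1 = (+0.85)·700 + (-0.20)·800 + (-0.05)·480 + (-0.45)·740 = 78.00
  d_2 = (-0.05)·700 + (+0.75)·800 + (-0.25)·480 + (-0.35)·740 = 186.00
  d_3 = (-0.35)·700 + (-0.20)·800 + (+0.95)·480 + (+0.00)·740 = 51.00
  d_4 = (-0.10)·700 + (-0.20)·800 + (-0.25)·480 + (+1.00)·740 = 390.00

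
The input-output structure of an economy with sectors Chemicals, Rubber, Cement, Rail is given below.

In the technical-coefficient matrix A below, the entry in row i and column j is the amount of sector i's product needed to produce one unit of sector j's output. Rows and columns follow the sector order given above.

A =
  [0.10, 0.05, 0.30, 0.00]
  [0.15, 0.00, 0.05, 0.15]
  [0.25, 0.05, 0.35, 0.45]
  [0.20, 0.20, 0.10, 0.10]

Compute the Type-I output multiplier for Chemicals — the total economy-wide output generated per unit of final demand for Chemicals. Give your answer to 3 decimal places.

m_1 = 3.193

I − A =
  [   0.90    -0.05    -0.30     0.00]
  [  -0.15     1.00    -0.05    -0.15]
  [  -0.25    -0.05     0.65    -0.45]
  [  -0.20    -0.20    -0.10     0.90]
Compute the cofactors C_ij = (−1)^(i+j)·(3×3 minor ij) of I−A; the adjugate is their transpose:
adj(I−A) = Cᵀ =
  [ 0.51300   0.06750   0.26400   0.14325]
  [ 0.12000   0.39150   0.10350   0.11700]
  [ 0.32925   0.13725   0.77475   0.41025]
  [ 0.17725   0.11725   0.16775   0.50000]
det(I−A) = Σ_j (I−A)_1j·C_1j = (0.90)(0.51300) + (-0.05)(0.12000) + (-0.30)(0.32925) + (0.00)(0.17725) = 0.356925
(I − A)⁻¹ = adj(I−A) / det(I−A) ≈
  [   1.4373     0.1891     0.7397     0.4013]
  [   0.3362     1.0969     0.2900     0.3278]
  [   0.9225     0.3845     2.1706     1.1494]
  [   0.4966     0.3285     0.4700     1.4009]
The output multiplier for sector j is the column-j sum of the Leontief inverse (I − A)⁻¹ = adj(I−A) / det(I−A).
Column 1 of adj(I−A): (0.51300, 0.12000, 0.32925, 0.17725); det(I−A) = 0.356925.
m_1 = (0.51300 + 0.12000 + 0.32925 + 0.17725) / 0.356925 = 1.1395 / 0.356925 ≈ 3.193.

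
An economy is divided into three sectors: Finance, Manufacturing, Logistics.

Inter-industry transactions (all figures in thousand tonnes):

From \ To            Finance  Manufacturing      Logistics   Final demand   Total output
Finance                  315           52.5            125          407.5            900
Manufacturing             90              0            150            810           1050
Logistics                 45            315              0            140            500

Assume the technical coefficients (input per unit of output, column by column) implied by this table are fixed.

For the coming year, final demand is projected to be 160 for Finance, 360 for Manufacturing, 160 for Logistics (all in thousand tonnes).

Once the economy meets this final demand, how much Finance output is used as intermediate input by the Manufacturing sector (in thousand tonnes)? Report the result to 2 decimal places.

Technical coefficients a_ij = z_ij / X_j:
  a_11 = 315/900 = 0.35, a_21 = 90/900 = 0.10, a_31 = 45/900 = 0.05
  a_12 = 52.5/1050 = 0.05, a_22 = 0/1050 = 0.00, a_32 = 315/1050 = 0.30
  a_13 = 125/500 = 0.25, a_23 = 150/500 = 0.30, a_33 = 0/500 = 0.00
I − A =
  [   0.65    -0.05    -0.25]
  [  -0.10     1.00    -0.30]
  [  -0.05    -0.30     1.00]
Cofactors of I−A, C_ij = (−1)^(i+j)·(minor ij) (rows/columns in the sector order above):
  C_11 = (1.00)(1.00) − (-0.30)(-0.30) = 0.9100
  C_12 = −[(-0.10)(1.00) − (-0.30)(-0.05)] = 0.1150
  C_13 = (-0.10)(-0.30) − (1.00)(-0.05) = 0.0800
  C_21 = −[(-0.05)(1.00) − (-0.25)(-0.30)] = 0.1250
  C_22 = (0.65)(1.00) − (-0.25)(-0.05) = 0.6375
  C_23 = −[(0.65)(-0.30) − (-0.05)(-0.05)] = 0.1975
  C_31 = (-0.05)(-0.30) − (-0.25)(1.00) = 0.2650
  C_32 = −[(0.65)(-0.30) − (-0.25)(-0.10)] = 0.2200
  C_33 = (0.65)(1.00) − (-0.05)(-0.10) = 0.6450
det(I−A) = Σ_j (I−A)_1j·C_1j = (0.65)(0.9100) + (-0.05)(0.1150) + (-0.25)(0.0800) = 0.56575
adj(I−A) = Cᵀ =
  [ 0.9100   0.1250   0.2650]
  [ 0.1150   0.6375   0.2200]
  [ 0.0800   0.1975   0.6450]
(I − A)⁻¹ = adj(I−A) / det(I−A) ≈
  [   1.6085     0.2209     0.4684]
  [   0.2033     1.1268     0.3889]
  [   0.1414     0.3491     1.1401]
First solve x = (I − A)⁻¹ d = adj(I−A)·d / det(I−A); in particular x_2 = (0.1150·160 + 0.6375·360 + 0.2200·160) / 0.56575 = 283.10 / 0.56575 ≈ 500.3977.
Intermediate flow from 1 to 2: z_12 = a_12 · x_2 = 0.05 × 283.10 / 0.56575 = 14.155 / 0.56575 ≈ 25.02.

z_12 = 25.02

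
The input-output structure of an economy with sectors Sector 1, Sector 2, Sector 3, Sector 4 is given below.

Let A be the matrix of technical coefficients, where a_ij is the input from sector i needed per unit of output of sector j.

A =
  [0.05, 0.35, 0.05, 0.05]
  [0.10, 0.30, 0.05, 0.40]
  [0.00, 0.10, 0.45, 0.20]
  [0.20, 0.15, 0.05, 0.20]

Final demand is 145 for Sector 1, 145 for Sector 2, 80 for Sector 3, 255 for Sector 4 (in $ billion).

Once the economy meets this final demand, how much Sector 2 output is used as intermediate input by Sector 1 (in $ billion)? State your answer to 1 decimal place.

I − A =
  [   0.95    -0.35    -0.05    -0.05]
  [  -0.10     0.70    -0.05    -0.40]
  [   0.00    -0.10     0.55    -0.20]
  [  -0.20    -0.15    -0.05     0.80]
Compute the cofactors C_ij = (−1)^(i+j)·(3×3 minor ij) of I−A; the adjugate is their transpose:
adj(I−A) = Cᵀ =
  [ 0.260500   0.160375   0.048125   0.108500]
  [ 0.089000   0.401000   0.064750   0.222250]
  [ 0.047000   0.117500   0.411250   0.164500]
  [ 0.084750   0.122625   0.049875   0.341250]
det(I−A) = Σ_j (I−A)_1j·C_1j = (0.95)(0.260500) + (-0.35)(0.089000) + (-0.05)(0.047000) + (-0.05)(0.084750) = 0.2097375
(I − A)⁻¹ = adj(I−A) / det(I−A) ≈
  [   1.2420     0.7646     0.2295     0.5173]
  [   0.4243     1.9119     0.3087     1.0597]
  [   0.2241     0.5602     1.9608     0.7843]
  [   0.4041     0.5847     0.2378     1.6270]
First solve x = (I − A)⁻¹ d = adj(I−A)·d / det(I−A); in particular x_1 = (0.260500·145 + 0.160375·145 + 0.048125·80 + 0.108500·255) / 0.2097375 = 92.544375 / 0.2097375 ≈ 441.239.
Intermediate flow from 2 to 1: z_21 = a_21 · x_1 = 0.10 × 92.544375 / 0.2097375 = 9.2544375 / 0.2097375 ≈ 44.1.

z_21 = 44.1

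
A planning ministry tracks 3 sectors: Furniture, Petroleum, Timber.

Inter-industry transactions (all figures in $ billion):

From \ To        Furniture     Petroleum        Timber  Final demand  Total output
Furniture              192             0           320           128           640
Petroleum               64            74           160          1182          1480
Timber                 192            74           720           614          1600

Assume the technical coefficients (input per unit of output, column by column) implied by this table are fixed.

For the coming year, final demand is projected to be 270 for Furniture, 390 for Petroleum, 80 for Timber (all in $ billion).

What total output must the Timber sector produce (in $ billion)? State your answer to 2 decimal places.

x_3 = 477.07

Technical coefficients a_ij = z_ij / X_j:
  a_11 = 192/640 = 0.30, a_21 = 64/640 = 0.10, a_31 = 192/640 = 0.30
  a_12 = 0/1480 = 0.00, a_22 = 74/1480 = 0.05, a_32 = 74/1480 = 0.05
  a_13 = 320/1600 = 0.20, a_23 = 160/1600 = 0.10, a_33 = 720/1600 = 0.45
I − A =
  [   0.70     0.00    -0.20]
  [  -0.10     0.95    -0.10]
  [  -0.30    -0.05     0.55]
Cofactors of I−A, C_ij = (−1)^(i+j)·(minor ij) (rows/columns in the sector order above):
  C_11 = (0.95)(0.55) − (-0.10)(-0.05) = 0.5175
  C_12 = −[(-0.10)(0.55) − (-0.10)(-0.30)] = 0.0850
  C_13 = (-0.10)(-0.05) − (0.95)(-0.30) = 0.2900
  C_21 = −[(0.00)(0.55) − (-0.20)(-0.05)] = 0.0100
  C_22 = (0.70)(0.55) − (-0.20)(-0.30) = 0.3250
  C_23 = −[(0.70)(-0.05) − (0.00)(-0.30)] = 0.0350
  C_31 = (0.00)(-0.10) − (-0.20)(0.95) = 0.1900
  C_32 = −[(0.70)(-0.10) − (-0.20)(-0.10)] = 0.0900
  C_33 = (0.70)(0.95) − (0.00)(-0.10) = 0.6650
det(I−A) = Σ_j (I−A)_1j·C_1j = (0.70)(0.5175) + (0.00)(0.0850) + (-0.20)(0.2900) = 0.30425
adj(I−A) = Cᵀ =
  [ 0.5175   0.0100   0.1900]
  [ 0.0850   0.3250   0.0900]
  [ 0.2900   0.0350   0.6650]
(I − A)⁻¹ = adj(I−A) / det(I−A) ≈
  [   1.7009     0.0329     0.6245]
  [   0.2794     1.0682     0.2958]
  [   0.9532     0.1150     2.1857]
x = (I − A)⁻¹ d = adj(I−A)·d / det(I−A), with det(I−A) = 0.30425:
  x_1 = (0.5175·270 + 0.0100·390 + 0.1900·80) / 0.30425 = 158.825 / 0.30425 ≈ 522.02
  x_2 = (0.0850·270 + 0.3250·390 + 0.0900·80) / 0.30425 = 156.90 / 0.30425 ≈ 515.69
  x_3 = (0.2900·270 + 0.0350·390 + 0.6650·80) / 0.30425 = 145.15 / 0.30425 ≈ 477.07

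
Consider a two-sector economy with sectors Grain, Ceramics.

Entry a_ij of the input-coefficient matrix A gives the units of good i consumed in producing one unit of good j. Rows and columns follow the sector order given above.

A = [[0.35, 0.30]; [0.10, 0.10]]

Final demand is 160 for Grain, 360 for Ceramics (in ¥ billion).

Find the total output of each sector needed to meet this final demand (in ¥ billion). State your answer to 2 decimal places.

x_G = 454.05, x_C = 450.45

I − A =
  [   0.65    -0.30]
  [  -0.10     0.90]
det(I−A) = (0.65)(0.90) − (-0.30)(-0.10) = 0.5550
adj(I−A) = [[0.90, 0.30], [0.10, 0.65]]
(I − A)⁻¹ = adj(I−A) / det(I−A) ≈
  [   1.6216     0.5405]
  [   0.1802     1.1712]
x = (I − A)⁻¹ d = adj(I−A)·d / det(I−A), with det(I−A) = 0.5550:
  x_G = (0.90·160 + 0.30·360) / 0.5550 = 252.00 / 0.5550 ≈ 454.05
  x_C = (0.10·160 + 0.65·360) / 0.5550 = 250.00 / 0.5550 ≈ 450.45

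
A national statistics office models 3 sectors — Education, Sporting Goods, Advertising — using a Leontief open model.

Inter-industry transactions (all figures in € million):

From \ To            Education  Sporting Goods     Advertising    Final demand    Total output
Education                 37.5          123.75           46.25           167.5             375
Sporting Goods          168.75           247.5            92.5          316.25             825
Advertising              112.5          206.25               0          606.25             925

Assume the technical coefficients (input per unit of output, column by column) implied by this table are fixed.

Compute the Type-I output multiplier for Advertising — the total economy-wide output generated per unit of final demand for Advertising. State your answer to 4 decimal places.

m_A = 1.3959

Technical coefficients a_ij = z_ij / X_j:
  a_EE = 37.5/375 = 0.10, a_SE = 168.75/375 = 0.45, a_AE = 112.5/375 = 0.30
  a_ES = 123.75/825 = 0.15, a_SS = 247.5/825 = 0.30, a_AS = 206.25/825 = 0.25
  a_EA = 46.25/925 = 0.05, a_SA = 92.5/925 = 0.10, a_AA = 0/925 = 0.00
I − A =
  [   0.90    -0.15    -0.05]
  [  -0.45     0.70    -0.10]
  [  -0.30    -0.25     1.00]
Cofactors of I−A, C_ij = (−1)^(i+j)·(minor ij) (rows/columns in the sector order above):
  C_11 = (0.70)(1.00) − (-0.10)(-0.25) = 0.6750
  C_12 = −[(-0.45)(1.00) − (-0.10)(-0.30)] = 0.4800
  C_13 = (-0.45)(-0.25) − (0.70)(-0.30) = 0.3225
  C_21 = −[(-0.15)(1.00) − (-0.05)(-0.25)] = 0.1625
  C_22 = (0.90)(1.00) − (-0.05)(-0.30) = 0.8850
  C_23 = −[(0.90)(-0.25) − (-0.15)(-0.30)] = 0.2700
  C_31 = (-0.15)(-0.10) − (-0.05)(0.70) = 0.0500
  C_32 = −[(0.90)(-0.10) − (-0.05)(-0.45)] = 0.1125
  C_33 = (0.90)(0.70) − (-0.15)(-0.45) = 0.5625
det(I−A) = Σ_j (I−A)_1j·C_1j = (0.90)(0.6750) + (-0.15)(0.4800) + (-0.05)(0.3225) = 0.519375
adj(I−A) = Cᵀ =
  [ 0.6750   0.1625   0.0500]
  [ 0.4800   0.8850   0.1125]
  [ 0.3225   0.2700   0.5625]
(I − A)⁻¹ = adj(I−A) / det(I−A) ≈
  [   1.29964     0.31288     0.09627]
  [   0.92419     1.70397     0.21661]
  [   0.62094     0.51986     1.08303]
The output multiplier for sector j is the column-j sum of the Leontief inverse (I − A)⁻¹ = adj(I−A) / det(I−A).
Column A of adj(I−A): (0.0500, 0.1125, 0.5625); det(I−A) = 0.519375.
m_A = (0.0500 + 0.1125 + 0.5625) / 0.519375 = 0.725 / 0.519375 ≈ 1.3959.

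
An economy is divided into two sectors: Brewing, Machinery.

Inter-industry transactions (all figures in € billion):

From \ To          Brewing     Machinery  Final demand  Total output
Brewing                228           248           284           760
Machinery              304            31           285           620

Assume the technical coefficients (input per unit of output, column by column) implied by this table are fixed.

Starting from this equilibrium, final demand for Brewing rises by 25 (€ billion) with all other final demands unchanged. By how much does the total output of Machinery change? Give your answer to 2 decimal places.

Technical coefficients a_ij = z_ij / X_j:
  a_BB = 228/760 = 0.30, a_MB = 304/760 = 0.40
  a_BM = 248/620 = 0.40, a_MM = 31/620 = 0.05
I − A =
  [   0.70    -0.40]
  [  -0.40     0.95]
det(I−A) = (0.70)(0.95) − (-0.40)(-0.40) = 0.5050
adj(I−A) = [[0.95, 0.40], [0.40, 0.70]]
(I − A)⁻¹ = adj(I−A) / det(I−A) ≈
  [   1.8812     0.7921]
  [   0.7921     1.3861]
Δx = (I − A)⁻¹ Δd with Δd having +25 in the Brewing component and 0 elsewhere.
So Δx_M = L_MB · (+25), where L_MB = adj(I−A)_MB / det(I−A) = 0.40 / 0.5050.
Δx_M = 0.40 × (+25) / 0.5050 = 10.00 / 0.5050 ≈ 19.80.

Δx_M = 19.80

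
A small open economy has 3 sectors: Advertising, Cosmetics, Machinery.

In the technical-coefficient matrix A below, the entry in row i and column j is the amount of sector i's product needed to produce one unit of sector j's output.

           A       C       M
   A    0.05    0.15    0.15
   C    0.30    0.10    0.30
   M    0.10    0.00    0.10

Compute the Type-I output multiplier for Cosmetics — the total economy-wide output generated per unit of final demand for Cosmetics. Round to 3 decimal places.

m_C = 1.392

I − A =
  [   0.95    -0.15    -0.15]
  [  -0.30     0.90    -0.30]
  [  -0.10     0.00     0.90]
Cofactors of I−A, C_ij = (−1)^(i+j)·(minor ij) (rows/columns in the sector order above):
  C_11 = (0.90)(0.90) − (-0.30)(0.00) = 0.8100
  C_12 = −[(-0.30)(0.90) − (-0.30)(-0.10)] = 0.3000
  C_13 = (-0.30)(0.00) − (0.90)(-0.10) = 0.0900
  C_21 = −[(-0.15)(0.90) − (-0.15)(0.00)] = 0.1350
  C_22 = (0.95)(0.90) − (-0.15)(-0.10) = 0.8400
  C_23 = −[(0.95)(0.00) − (-0.15)(-0.10)] = 0.0150
  C_31 = (-0.15)(-0.30) − (-0.15)(0.90) = 0.1800
  C_32 = −[(0.95)(-0.30) − (-0.15)(-0.30)] = 0.3300
  C_33 = (0.95)(0.90) − (-0.15)(-0.30) = 0.8100
det(I−A) = Σ_j (I−A)_1j·C_1j = (0.95)(0.8100) + (-0.15)(0.3000) + (-0.15)(0.0900) = 0.7110
adj(I−A) = Cᵀ =
  [ 0.8100   0.1350   0.1800]
  [ 0.3000   0.8400   0.3300]
  [ 0.0900   0.0150   0.8100]
(I − A)⁻¹ = adj(I−A) / det(I−A) ≈
  [   1.1392     0.1899     0.2532]
  [   0.4219     1.1814     0.4641]
  [   0.1266     0.0211     1.1392]
The output multiplier for sector j is the column-j sum of the Leontief inverse (I − A)⁻¹ = adj(I−A) / det(I−A).
Column C of adj(I−A): (0.1350, 0.8400, 0.0150); det(I−A) = 0.7110.
m_C = (0.1350 + 0.8400 + 0.0150) / 0.7110 = 0.99 / 0.7110 ≈ 1.392.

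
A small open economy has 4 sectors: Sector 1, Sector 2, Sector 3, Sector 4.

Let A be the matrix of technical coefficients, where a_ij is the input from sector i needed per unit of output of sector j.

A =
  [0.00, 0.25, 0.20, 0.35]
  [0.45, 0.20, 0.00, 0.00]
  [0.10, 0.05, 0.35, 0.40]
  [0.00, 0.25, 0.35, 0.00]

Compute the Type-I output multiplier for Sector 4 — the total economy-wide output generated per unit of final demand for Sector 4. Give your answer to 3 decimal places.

I − A =
  [   1.00    -0.25    -0.20    -0.35]
  [  -0.45     0.80     0.00     0.00]
  [  -0.10    -0.05     0.65    -0.40]
  [   0.00    -0.25    -0.35     1.00]
Compute the cofactors C_ij = (−1)^(i+j)·(3×3 minor ij) of I−A; the adjugate is their transpose:
adj(I−A) = Cᵀ =
  [ 0.408000   0.220500   0.258000   0.246000]
  [ 0.229500   0.477750   0.145125   0.138375]
  [ 0.147500   0.183750   0.648125   0.310875]
  [ 0.109000   0.183750   0.263125   0.426375]
det(I−A) = Σ_j (I−A)_1j·C_1j = (1.00)(0.408000) + (-0.25)(0.229500) + (-0.20)(0.147500) + (-0.35)(0.109000) = 0.282975
(I − A)⁻¹ = adj(I−A) / det(I−A) ≈
  [   1.4418     0.7792     0.9117     0.8693]
  [   0.8110     1.6883     0.5129     0.4890]
  [   0.5212     0.6494     2.2904     1.0986]
  [   0.3852     0.6494     0.9299     1.5068]
The output multiplier for sector j is the column-j sum of the Leontief inverse (I − A)⁻¹ = adj(I−A) / det(I−A).
Column 4 of adj(I−A): (0.246000, 0.138375, 0.310875, 0.426375); det(I−A) = 0.282975.
m_4 = (0.246000 + 0.138375 + 0.310875 + 0.426375) / 0.282975 = 1.121625 / 0.282975 ≈ 3.964.

m_4 = 3.964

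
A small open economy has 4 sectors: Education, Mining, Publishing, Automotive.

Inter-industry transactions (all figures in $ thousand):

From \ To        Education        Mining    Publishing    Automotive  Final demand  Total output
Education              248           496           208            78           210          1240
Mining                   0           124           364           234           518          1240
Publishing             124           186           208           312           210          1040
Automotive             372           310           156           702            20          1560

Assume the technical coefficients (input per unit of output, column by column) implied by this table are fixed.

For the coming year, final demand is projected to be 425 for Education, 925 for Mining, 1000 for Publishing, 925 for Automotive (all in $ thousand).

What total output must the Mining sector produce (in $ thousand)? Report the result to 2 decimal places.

x_2 = 3693.20

Technical coefficients a_ij = z_ij / X_j:
  a_11 = 248/1240 = 0.20, a_21 = 0/1240 = 0.00, a_31 = 124/1240 = 0.10, a_41 = 372/1240 = 0.30
  a_12 = 496/1240 = 0.40, a_22 = 124/1240 = 0.10, a_32 = 186/1240 = 0.15, a_42 = 310/1240 = 0.25
  a_13 = 208/1040 = 0.20, a_23 = 364/1040 = 0.35, a_33 = 208/1040 = 0.20, a_43 = 156/1040 = 0.15
  a_14 = 78/1560 = 0.05, a_24 = 234/1560 = 0.15, a_34 = 312/1560 = 0.20, a_44 = 702/1560 = 0.45
I − A =
  [   0.80    -0.40    -0.20    -0.05]
  [   0.00     0.90    -0.35    -0.15]
  [  -0.10    -0.15     0.80    -0.20]
  [  -0.30    -0.25    -0.15     0.55]
Compute the cofactors C_ij = (−1)^(i+j)·(3×3 minor ij) of I−A; the adjugate is their transpose:
adj(I−A) = Cᵀ =
  [ 0.289250   0.201625   0.188625   0.149875]
  [ 0.078500   0.292250   0.175750   0.150750]
  [ 0.106500   0.151000   0.334500   0.172500]
  [ 0.222500   0.284000   0.274000   0.502000]
det(I−A) = Σ_j (I−A)_1j·C_1j = (0.80)(0.289250) + (-0.40)(0.078500) + (-0.20)(0.106500) + (-0.05)(0.222500) = 0.167575
(I − A)⁻¹ = adj(I−A) / det(I−A) ≈
  [   1.7261     1.2032     1.1256     0.8944]
  [   0.4684     1.7440     1.0488     0.8996]
  [   0.6355     0.9011     1.9961     1.0294]
  [   1.3278     1.6948     1.6351     2.9957]
x = (I − A)⁻¹ d = adj(I−A)·d / det(I−A), with det(I−A) = 0.167575:
  x_1 = (0.289250·425 + 0.201625·925 + 0.188625·1000 + 0.149875·925) / 0.167575 = 636.69375 / 0.167575 ≈ 3799.46
  x_2 = (0.078500·425 + 0.292250·925 + 0.175750·1000 + 0.150750·925) / 0.167575 = 618.8875 / 0.167575 ≈ 3693.20
  x_3 = (0.106500·425 + 0.151000·925 + 0.334500·1000 + 0.172500·925) / 0.167575 = 679.00 / 0.167575 ≈ 4051.92
  x_4 = (0.222500·425 + 0.284000·925 + 0.274000·1000 + 0.502000·925) / 0.167575 = 1095.6125 / 0.167575 ≈ 6538.04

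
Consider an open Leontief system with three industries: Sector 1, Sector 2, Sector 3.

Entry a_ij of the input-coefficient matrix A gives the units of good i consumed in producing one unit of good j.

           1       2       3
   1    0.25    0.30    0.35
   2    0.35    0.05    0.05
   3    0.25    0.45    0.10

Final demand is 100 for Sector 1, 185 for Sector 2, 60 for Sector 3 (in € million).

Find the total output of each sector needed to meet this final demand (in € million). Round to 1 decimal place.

I − A =
  [   0.75    -0.30    -0.35]
  [  -0.35     0.95    -0.05]
  [  -0.25    -0.45     0.90]
Cofactors of I−A, C_ij = (−1)^(i+j)·(minor ij) (rows/columns in the sector order above):
  C_11 = (0.95)(0.90) − (-0.05)(-0.45) = 0.8325
  C_12 = −[(-0.35)(0.90) − (-0.05)(-0.25)] = 0.3275
  C_13 = (-0.35)(-0.45) − (0.95)(-0.25) = 0.3950
  C_21 = −[(-0.30)(0.90) − (-0.35)(-0.45)] = 0.4275
  C_22 = (0.75)(0.90) − (-0.35)(-0.25) = 0.5875
  C_23 = −[(0.75)(-0.45) − (-0.30)(-0.25)] = 0.4125
  C_31 = (-0.30)(-0.05) − (-0.35)(0.95) = 0.3475
  C_32 = −[(0.75)(-0.05) − (-0.35)(-0.35)] = 0.1600
  C_33 = (0.75)(0.95) − (-0.30)(-0.35) = 0.6075
det(I−A) = Σ_j (I−A)_1j·C_1j = (0.75)(0.8325) + (-0.30)(0.3275) + (-0.35)(0.3950) = 0.387875
adj(I−A) = Cᵀ =
  [ 0.8325   0.4275   0.3475]
  [ 0.3275   0.5875   0.1600]
  [ 0.3950   0.4125   0.6075]
(I − A)⁻¹ = adj(I−A) / det(I−A) ≈
  [   2.1463     1.1022     0.8959]
  [   0.8443     1.5147     0.4125]
  [   1.0184     1.0635     1.5662]
x = (I − A)⁻¹ d = adj(I−A)·d / det(I−A), with det(I−A) = 0.387875:
  x_1 = (0.8325·100 + 0.4275·185 + 0.3475·60) / 0.387875 = 183.1875 / 0.387875 ≈ 472.3
  x_2 = (0.3275·100 + 0.5875·185 + 0.1600·60) / 0.387875 = 151.0375 / 0.387875 ≈ 389.4
  x_3 = (0.3950·100 + 0.4125·185 + 0.6075·60) / 0.387875 = 152.2625 / 0.387875 ≈ 392.6

x_1 = 472.3, x_2 = 389.4, x_3 = 392.6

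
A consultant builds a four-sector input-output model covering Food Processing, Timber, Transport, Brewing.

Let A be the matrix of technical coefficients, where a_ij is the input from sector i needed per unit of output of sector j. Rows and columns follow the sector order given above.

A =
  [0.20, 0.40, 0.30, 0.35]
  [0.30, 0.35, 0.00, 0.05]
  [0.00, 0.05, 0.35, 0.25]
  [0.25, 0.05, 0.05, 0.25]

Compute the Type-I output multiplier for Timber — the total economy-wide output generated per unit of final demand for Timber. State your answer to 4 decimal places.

I − A =
  [   0.80    -0.40    -0.30    -0.35]
  [  -0.30     0.65     0.00    -0.05]
  [   0.00    -0.05     0.65    -0.25]
  [  -0.25    -0.05    -0.05     0.75]
Compute the cofactors C_ij = (−1)^(i+j)·(3×3 minor ij) of I−A; the adjugate is their transpose:
adj(I−A) = Cᵀ =
  [ 0.307000   0.217250   0.157875   0.210375]
  [ 0.150625   0.304375   0.078500   0.116750]
  [ 0.056250   0.060625   0.230875   0.107250]
  [ 0.116125   0.096750   0.073250   0.255500]
det(I−A) = Σ_j (I−A)_1j·C_1j = (0.80)(0.307000) + (-0.40)(0.150625) + (-0.30)(0.056250) + (-0.35)(0.116125) = 0.12783125
(I − A)⁻¹ = adj(I−A) / det(I−A) ≈
  [   2.40160     1.69951     1.23503     1.64572]
  [   1.17831     2.38107     0.61409     0.91331]
  [   0.44003     0.47426     1.80609     0.83900]
  [   0.90842     0.75686     0.57302     1.99873]
The output multiplier for sector j is the column-j sum of the Leontief inverse (I − A)⁻¹ = adj(I−A) / det(I−A).
Column 2 of adj(I−A): (0.217250, 0.304375, 0.060625, 0.096750); det(I−A) = 0.12783125.
m_2 = (0.217250 + 0.304375 + 0.060625 + 0.096750) / 0.12783125 = 0.679 / 0.12783125 ≈ 5.3117.

m_2 = 5.3117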